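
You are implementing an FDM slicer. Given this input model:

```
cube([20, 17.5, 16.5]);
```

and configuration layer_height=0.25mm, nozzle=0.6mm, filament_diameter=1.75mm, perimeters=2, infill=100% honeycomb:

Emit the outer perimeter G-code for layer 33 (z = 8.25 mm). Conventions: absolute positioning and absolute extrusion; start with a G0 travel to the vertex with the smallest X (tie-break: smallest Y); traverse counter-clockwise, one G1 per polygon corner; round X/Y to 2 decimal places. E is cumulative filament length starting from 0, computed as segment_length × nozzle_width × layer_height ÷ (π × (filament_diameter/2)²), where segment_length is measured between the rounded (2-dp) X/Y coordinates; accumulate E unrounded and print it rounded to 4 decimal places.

At z = 8.25 mm: the cube is present — its section is the full 20×17.5 rectangle. The outline is a single polygon with 4 vertices. Extrusion per mm of travel: 0.6 × 0.25 / (π × 0.875²) = 0.062363. Accumulating E over each segment gives final E = 4.6772.

G0 X0.00 Y0.00 Z8.25
G1 X20.00 Y0.00 E1.2473
G1 X20.00 Y17.50 E2.3386
G1 X0.00 Y17.50 E3.5859
G1 X0.00 Y0.00 E4.6772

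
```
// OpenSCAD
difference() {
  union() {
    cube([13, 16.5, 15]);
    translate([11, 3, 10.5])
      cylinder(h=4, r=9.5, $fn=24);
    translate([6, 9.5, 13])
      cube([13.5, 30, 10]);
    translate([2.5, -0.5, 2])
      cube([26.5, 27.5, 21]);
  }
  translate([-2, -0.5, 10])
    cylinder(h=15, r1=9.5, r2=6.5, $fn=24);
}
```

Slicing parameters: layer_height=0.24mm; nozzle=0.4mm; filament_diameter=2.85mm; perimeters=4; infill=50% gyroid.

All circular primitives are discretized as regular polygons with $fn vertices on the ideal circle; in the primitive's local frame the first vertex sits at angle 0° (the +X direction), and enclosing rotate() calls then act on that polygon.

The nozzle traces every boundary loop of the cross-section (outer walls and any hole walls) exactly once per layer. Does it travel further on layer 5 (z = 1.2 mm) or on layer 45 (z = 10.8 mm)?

Layer 5 (z = 1.2): the cube (footprint 13×16.5) is included at this height (perimeter 59.00 mm); the cylinder at (11, 3) is absent (z outside [10.5, 14.5]); the cube at (6, 9.5) is absent (z outside [13, 23]); the cube at (2.5, -0.5) does not reach this height (z outside [2, 23]); Merging all regions: only the 13×16.5 cube is present, so the union is just that shape — boundary = 59.00 mm; the cone at (-2, -0.5) does not reach this height (z outside [10, 25]); Taking the first minus the rest: none of the subtracted shapes is present at this height, so that combined region is unchanged — boundary = 59.00 mm. So its perimeter = 59.00 mm. Layer 45 (z = 10.8): the cube (footprint 13×16.5) is included at this height (perimeter 59.00 mm); the r=9.5 cylinder at (11, 3) contributes a regular 24-gon of circumradius 9.5 (perimeter = 2·24·9.500·sin(180°/24) = 59.52 mm); the cube at (6, 9.5) is not intersected at this z (z outside [13, 23]); the cube at (2.5, -0.5) (footprint 26.5×27.5) is included at this height (perimeter 108.00 mm); Combining (union): the regions partially overlap (shared area 377.81 mm²), so the edge portions inside another operand are dropped and the merged outline is re-measured after clipping — boundary = 117.89 mm; the cone at (-2, -0.5): at t=0.053 of its height the radius interpolates to r₁+(r₂−r₁)t = 9.340, giving a regular 24-gon of that circumradius (perimeter = 2·24·9.340·sin(180°/24) = 58.52 mm); Subtracting the remaining from the first: starting from that combined region, the cone at (-2, -0.5) partially overlaps it — only the 62.69 mm² overlap (of its 270.94 mm²) is removed, clipping the outline — boundary = 118.02 mm. So its perimeter = 118.02 mm. Layer 45 is larger (118.02 vs 59.00 mm).

layer 45 (z = 10.8 mm)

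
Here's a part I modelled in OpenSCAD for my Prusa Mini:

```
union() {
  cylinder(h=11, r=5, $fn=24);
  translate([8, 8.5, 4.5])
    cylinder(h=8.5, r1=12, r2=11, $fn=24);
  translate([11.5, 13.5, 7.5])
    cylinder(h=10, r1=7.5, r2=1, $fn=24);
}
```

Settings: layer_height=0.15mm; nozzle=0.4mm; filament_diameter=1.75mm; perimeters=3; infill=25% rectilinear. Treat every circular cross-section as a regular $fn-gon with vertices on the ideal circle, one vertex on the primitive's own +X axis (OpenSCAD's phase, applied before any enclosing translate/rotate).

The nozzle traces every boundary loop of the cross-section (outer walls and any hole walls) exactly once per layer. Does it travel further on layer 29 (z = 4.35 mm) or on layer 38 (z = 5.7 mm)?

Layer 29 (z = 4.35): the r=5 cylinder gives a regular 24-gon of circumradius 5 (constant along its height) (perimeter = 2·24·5.000·sin(180°/24) = 31.33 mm); the cone at (8, 8.5) is absent (z outside [4.5, 13]); the cone at (11.5, 13.5) is absent (z outside [7.5, 17.5]); Merging all regions: only the r=5 cylinder is present, so the union is just that shape — boundary = 31.33 mm. So its perimeter = 31.33 mm. Layer 38 (z = 5.7): the cylinder: section is a regular 24-gon, circumradius r=5 (perimeter = 2·24·5.000·sin(180°/24) = 31.33 mm); the cone at (8, 8.5) contributes a regular 24-gon of circumradius 11.859 (interpolated between r1=12 and r2=11 at t=0.141) (perimeter = 2·24·11.859·sin(180°/24) = 74.30 mm); the cone at (11.5, 13.5) is not intersected at this z (z outside [7.5, 17.5]); Combining (union): the regions partially overlap (shared area 36.47 mm²), so the edge portions inside another operand are dropped and the merged outline is re-measured after clipping — boundary = 81.80 mm. So its perimeter = 81.80 mm. Layer 38 is larger (81.80 vs 31.33 mm).

layer 38 (z = 5.7 mm)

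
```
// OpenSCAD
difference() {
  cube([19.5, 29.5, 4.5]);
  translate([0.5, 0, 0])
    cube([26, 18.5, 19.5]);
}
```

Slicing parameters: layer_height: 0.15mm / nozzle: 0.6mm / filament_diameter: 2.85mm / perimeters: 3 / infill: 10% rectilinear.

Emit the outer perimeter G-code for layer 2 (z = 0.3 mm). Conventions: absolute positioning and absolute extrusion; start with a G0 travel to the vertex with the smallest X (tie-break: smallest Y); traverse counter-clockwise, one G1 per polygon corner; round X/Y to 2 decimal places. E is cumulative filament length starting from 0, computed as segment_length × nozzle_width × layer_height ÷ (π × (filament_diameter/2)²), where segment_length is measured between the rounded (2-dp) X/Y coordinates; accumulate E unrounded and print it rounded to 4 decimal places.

G0 X0.00 Y0.00 Z0.30
G1 X0.50 Y0.00 E0.0071
G1 X0.50 Y18.50 E0.2681
G1 X19.50 Y18.50 E0.5361
G1 X19.50 Y29.50 E0.6913
G1 X0.00 Y29.50 E0.9664
G1 X0.00 Y0.00 E1.3826

At z = 0.3 mm: the cube is present — its section is the full 19.5×29.5 rectangle; the 26×18.5 cube at (0.5, 0) contributes its full rectangle; After the difference (first − rest): starting from the 19.5×29.5 cube, the 26×18.5 cube at (0.5, 0) partially overlaps it — only the 351.50 mm² overlap (of its 481.00 mm²) is removed, clipping the outline — 1 connected region. The outline is a single polygon with 6 vertices. Extrusion per mm of travel: 0.6 × 0.15 / (π × 1.425²) = 0.014108. Accumulating E over each segment gives final E = 1.3826.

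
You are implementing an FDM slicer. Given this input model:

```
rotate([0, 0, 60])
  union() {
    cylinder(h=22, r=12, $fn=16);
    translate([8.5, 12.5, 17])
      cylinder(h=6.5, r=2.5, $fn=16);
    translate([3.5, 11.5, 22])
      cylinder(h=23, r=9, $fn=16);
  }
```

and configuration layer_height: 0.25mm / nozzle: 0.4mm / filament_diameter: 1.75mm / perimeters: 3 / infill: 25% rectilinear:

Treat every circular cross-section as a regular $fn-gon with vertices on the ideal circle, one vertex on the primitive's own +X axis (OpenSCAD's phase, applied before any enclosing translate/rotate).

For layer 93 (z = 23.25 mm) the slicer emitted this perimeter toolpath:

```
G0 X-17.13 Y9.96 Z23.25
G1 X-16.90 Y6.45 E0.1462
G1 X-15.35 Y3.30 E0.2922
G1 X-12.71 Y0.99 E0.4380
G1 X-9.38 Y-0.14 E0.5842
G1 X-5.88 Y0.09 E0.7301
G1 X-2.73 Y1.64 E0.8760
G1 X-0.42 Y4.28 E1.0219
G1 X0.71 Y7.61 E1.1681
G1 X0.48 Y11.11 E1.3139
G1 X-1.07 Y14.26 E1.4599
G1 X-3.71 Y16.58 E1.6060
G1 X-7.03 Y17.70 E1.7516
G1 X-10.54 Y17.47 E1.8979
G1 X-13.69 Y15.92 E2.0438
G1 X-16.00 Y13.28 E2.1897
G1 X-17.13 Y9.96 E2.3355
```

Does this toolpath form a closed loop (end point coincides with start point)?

yes

Start point (G0): (-17.13, 9.96). End point (last G1): the path returns to the start — closed.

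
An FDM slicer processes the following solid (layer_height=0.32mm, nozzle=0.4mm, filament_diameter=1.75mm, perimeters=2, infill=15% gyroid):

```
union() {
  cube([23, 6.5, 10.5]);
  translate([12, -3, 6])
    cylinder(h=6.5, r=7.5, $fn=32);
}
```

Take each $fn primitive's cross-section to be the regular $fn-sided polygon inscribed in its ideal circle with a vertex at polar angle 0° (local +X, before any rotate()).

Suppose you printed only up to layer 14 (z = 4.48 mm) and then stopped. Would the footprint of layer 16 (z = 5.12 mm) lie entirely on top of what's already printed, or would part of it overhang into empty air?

entirely on top

Compare the two slices. At z = 4.48: the 23×6.5 cube contributes its full rectangle (area 149.50 mm²); the cylinder at (12, -3) is absent (z outside [6, 12.5]); Combining (union): only the 23×6.5 cube is present, so the union is just that shape — area = 149.50 mm². At z = 5.12: the cube (footprint 23×6.5) is included at this height (area 149.50 mm²); the cylinder at (12, -3) is absent (z outside [6, 12.5]); Taking the union: only the 23×6.5 cube is present, so the union is just that shape — area = 149.50 mm². Checking containment: the cross-section at z = 5.12 is a subset of the cross-section at z = 4.48.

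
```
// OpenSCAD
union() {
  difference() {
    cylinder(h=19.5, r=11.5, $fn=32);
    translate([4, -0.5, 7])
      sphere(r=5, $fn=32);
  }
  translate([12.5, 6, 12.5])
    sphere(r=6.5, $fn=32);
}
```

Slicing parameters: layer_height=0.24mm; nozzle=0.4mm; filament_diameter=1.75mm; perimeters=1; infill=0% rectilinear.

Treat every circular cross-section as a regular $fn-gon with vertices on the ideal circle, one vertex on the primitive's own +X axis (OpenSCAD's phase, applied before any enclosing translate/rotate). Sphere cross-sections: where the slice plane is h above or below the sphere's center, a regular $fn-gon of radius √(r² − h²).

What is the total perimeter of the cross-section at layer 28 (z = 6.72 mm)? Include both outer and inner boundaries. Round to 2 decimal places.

115.56 mm

At z = 6.72 mm: the r=11.5 cylinder gives a regular 32-gon of circumradius 11.5 (constant along its height) (perimeter = 2·32·11.500·sin(180°/32) = 72.14 mm); the sphere at (4, -0.5): section is a regular 32-gon, circumradius = √(r²−h²) = √(5²−0.28²) = 4.992 (perimeter = 2·32·4.992·sin(180°/32) = 31.32 mm); Subtracting the remaining from the first: starting from the r=11.5 cylinder, the r=5 sphere at (4, -0.5) lies wholly inside it (removes its full 77.79 mm² and its 31.32 mm outline becomes a hole wall) — boundary (outer + 1 inner loop) = 103.46 mm; the r=6.5 sphere at (12.5, 6) contributes a regular 32-gon of circumradius √(6.5²−5.78²) = 2.973 (perimeter = 2·32·2.973·sin(180°/32) = 18.65 mm); Merging all regions: the regions partially overlap (shared area 1.20 mm²), so the edge portions inside another operand are dropped and the merged outline is re-measured after clipping — boundary (outer + 1 inner loop) = 115.56 mm. Overall, the cross-section is one region with 1 hole. Total boundary length (outer + inner) = 115.56 mm.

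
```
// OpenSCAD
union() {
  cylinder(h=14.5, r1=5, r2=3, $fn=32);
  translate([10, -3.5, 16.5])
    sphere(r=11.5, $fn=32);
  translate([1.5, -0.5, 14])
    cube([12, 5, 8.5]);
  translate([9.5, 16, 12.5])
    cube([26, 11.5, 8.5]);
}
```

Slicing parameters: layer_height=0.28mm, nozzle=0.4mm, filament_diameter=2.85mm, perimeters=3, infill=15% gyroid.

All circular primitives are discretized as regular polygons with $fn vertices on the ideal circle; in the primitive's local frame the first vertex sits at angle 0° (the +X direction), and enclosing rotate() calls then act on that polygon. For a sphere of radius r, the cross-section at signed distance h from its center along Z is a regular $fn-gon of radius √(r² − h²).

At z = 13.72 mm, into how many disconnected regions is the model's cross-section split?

At z = 13.72 mm: the cone: at t=0.946 of its height the radius interpolates to r₁+(r₂−r₁)t = 3.108, giving a regular 32-gon of that circumradius; the sphere at (10, -3.5): section is a regular 32-gon, circumradius = √(r²−h²) = √(11.5²−2.78²) = 11.159; the cube at (1.5, -0.5) does not reach this height (z outside [14, 22.5]); the cube at (9.5, 16) is present — its section is the full 26×11.5 rectangle; Combining (union): the regions partially overlap (shared area 17.44 mm²), so overlapping operands fuse into one piece — 2 connected regions. The result has 2 disconnected regions.

2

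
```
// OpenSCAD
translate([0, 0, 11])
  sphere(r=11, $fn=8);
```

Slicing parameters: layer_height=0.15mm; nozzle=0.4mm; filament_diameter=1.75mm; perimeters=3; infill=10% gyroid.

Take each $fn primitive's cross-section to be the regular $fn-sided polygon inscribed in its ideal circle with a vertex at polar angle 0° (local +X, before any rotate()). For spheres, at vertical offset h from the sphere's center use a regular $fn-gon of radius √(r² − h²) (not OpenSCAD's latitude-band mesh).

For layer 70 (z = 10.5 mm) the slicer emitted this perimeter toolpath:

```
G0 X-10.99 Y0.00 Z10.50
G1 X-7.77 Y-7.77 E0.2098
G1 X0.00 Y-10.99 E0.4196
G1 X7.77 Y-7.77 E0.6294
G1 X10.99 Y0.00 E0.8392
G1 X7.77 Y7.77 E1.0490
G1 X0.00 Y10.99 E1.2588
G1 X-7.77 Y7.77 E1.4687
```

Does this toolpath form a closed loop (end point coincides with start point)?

Start point (G0): (-10.99, 0.00). End point (last G1): the path does not return to the start — open.

no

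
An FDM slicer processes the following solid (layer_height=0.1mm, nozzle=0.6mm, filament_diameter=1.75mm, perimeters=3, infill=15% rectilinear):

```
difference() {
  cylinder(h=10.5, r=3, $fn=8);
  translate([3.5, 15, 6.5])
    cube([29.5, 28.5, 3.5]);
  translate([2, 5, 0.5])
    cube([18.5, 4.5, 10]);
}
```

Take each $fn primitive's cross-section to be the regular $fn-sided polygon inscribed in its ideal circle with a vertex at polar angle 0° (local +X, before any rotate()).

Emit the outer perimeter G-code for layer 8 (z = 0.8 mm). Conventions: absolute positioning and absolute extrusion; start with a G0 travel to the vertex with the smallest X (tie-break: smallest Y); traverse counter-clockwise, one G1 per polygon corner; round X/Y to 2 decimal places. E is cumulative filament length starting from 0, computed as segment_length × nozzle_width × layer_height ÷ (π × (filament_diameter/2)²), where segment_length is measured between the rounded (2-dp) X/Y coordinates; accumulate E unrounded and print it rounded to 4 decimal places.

At z = 0.8 mm: the r=3 cylinder gives a regular 8-gon of circumradius 3 (constant along its height); the cube at (3.5, 15) is absent (z outside [6.5, 10]); the cube at (2, 5) (footprint 18.5×4.5) is included at this height; Taking the first minus the rest: starting from the r=3 cylinder, the 18.5×4.5 cube at (2, 5) misses the remaining region (no effect) — 1 connected region. The outline is a single polygon with 8 vertices. Extrusion per mm of travel: 0.6 × 0.1 / (π × 0.875²) = 0.024945. Accumulating E over each segment gives final E = 0.4581.

G0 X-3.00 Y0.00 Z0.80
G1 X-2.12 Y-2.12 E0.0573
G1 X0.00 Y-3.00 E0.1145
G1 X2.12 Y-2.12 E0.1718
G1 X3.00 Y0.00 E0.2290
G1 X2.12 Y2.12 E0.2863
G1 X0.00 Y3.00 E0.3436
G1 X-2.12 Y2.12 E0.4008
G1 X-3.00 Y0.00 E0.4581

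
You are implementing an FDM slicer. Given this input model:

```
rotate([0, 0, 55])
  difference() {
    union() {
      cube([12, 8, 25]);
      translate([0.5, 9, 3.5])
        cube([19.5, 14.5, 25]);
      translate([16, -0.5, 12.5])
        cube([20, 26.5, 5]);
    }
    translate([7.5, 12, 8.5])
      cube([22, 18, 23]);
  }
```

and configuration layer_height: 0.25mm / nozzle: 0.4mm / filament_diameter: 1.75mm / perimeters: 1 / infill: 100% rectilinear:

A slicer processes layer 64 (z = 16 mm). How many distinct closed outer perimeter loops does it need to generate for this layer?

2

At z = 16 mm: the 12×8 cube contributes its full rectangle; the 19.5×14.5 cube at (0.5, 9) contributes its full rectangle; the cube at (16, -0.5) (footprint 20×26.5) is included at this height; Merging all regions: the regions partially overlap (shared area 58.00 mm²), so overlapping operands fuse into one piece — 2 connected regions; the cube at (7.5, 12) is present — its section is the full 22×18 rectangle; Taking the first minus the rest: starting from the result so far, the 22×18 cube at (7.5, 12) partially overlaps it — only the 286.75 mm² overlap (of its 396.00 mm²) is removed, clipping the outline — 2 connected regions; (whole slice rotated 55° about Z — lengths, areas and connectivity unchanged). The result has 2 disconnected regions.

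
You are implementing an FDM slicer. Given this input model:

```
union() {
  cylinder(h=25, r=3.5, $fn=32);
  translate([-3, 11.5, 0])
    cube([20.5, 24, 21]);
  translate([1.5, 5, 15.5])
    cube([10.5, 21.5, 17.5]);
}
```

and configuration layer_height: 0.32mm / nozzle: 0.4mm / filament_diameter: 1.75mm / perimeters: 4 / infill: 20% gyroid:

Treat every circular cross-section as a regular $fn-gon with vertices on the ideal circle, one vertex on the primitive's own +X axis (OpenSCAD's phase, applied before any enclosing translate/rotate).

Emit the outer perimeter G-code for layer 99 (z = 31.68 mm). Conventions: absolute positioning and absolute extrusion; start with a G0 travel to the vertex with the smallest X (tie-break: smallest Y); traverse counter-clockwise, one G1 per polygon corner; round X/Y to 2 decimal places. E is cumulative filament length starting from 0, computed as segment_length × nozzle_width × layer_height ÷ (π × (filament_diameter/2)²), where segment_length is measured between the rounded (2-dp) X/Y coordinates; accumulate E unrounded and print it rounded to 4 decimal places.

G0 X1.50 Y5.00 Z31.68
G1 X12.00 Y5.00 E0.5588
G1 X12.00 Y26.50 E1.7029
G1 X1.50 Y26.50 E2.2617
G1 X1.50 Y5.00 E3.4058

At z = 31.68 mm: the cylinder is absent (z outside [0, 25]); the cube at (-3, 11.5) is absent (z outside [0, 21]); the cube at (1.5, 5) is present — its section is the full 10.5×21.5 rectangle; Combining (union): only the 10.5×21.5 cube at (1.5, 5) is present, so the union is just that shape — 1 connected region. The outline is a single polygon with 4 vertices. Extrusion per mm of travel: 0.4 × 0.32 / (π × 0.875²) = 0.053216. Accumulating E over each segment gives final E = 3.4058.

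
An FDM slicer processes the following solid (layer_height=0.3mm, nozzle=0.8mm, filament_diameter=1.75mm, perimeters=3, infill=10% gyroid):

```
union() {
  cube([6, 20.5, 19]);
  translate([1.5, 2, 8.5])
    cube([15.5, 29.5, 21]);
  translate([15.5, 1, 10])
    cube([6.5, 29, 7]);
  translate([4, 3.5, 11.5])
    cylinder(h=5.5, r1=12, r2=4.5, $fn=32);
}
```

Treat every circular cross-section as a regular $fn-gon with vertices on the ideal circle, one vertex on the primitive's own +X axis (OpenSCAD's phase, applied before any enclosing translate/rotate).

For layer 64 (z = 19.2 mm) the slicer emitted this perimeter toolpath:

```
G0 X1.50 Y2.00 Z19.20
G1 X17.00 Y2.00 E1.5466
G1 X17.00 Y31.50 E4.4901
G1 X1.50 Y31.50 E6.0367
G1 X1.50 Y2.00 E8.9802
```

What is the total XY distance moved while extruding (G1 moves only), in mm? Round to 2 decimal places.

Sum the Euclidean lengths of each G1 segment: total = 90.00 mm.

90.00 mm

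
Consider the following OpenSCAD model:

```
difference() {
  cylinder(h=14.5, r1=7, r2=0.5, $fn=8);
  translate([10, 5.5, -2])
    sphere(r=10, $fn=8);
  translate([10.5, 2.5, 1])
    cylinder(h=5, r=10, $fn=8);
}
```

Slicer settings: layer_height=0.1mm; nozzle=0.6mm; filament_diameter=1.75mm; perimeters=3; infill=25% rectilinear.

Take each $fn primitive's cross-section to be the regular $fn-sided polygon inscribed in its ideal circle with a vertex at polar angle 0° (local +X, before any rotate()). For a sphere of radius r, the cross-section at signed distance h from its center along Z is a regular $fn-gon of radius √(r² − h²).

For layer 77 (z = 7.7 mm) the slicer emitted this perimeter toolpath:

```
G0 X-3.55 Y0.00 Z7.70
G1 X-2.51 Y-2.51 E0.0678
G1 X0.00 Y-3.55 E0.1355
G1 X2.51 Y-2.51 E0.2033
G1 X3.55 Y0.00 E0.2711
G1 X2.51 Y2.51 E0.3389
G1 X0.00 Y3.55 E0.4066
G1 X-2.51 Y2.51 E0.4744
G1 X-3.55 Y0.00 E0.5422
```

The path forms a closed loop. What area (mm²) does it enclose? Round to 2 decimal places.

35.64 mm²

Apply the shoelace formula to the sequence of (X, Y) vertices; enclosed area = 35.64 mm².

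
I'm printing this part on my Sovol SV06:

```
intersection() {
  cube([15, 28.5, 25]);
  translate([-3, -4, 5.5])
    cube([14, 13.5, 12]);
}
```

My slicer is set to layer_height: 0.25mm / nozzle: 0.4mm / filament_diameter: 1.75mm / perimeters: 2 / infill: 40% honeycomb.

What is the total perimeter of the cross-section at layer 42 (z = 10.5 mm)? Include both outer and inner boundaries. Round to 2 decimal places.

41.00 mm

At z = 10.5 mm: the 15×28.5 cube contributes its full rectangle (perimeter 87.00 mm); the cube at (-3, -4) is present — its section is the full 14×13.5 rectangle (perimeter 55.00 mm); Taking the intersection: the 14×13.5 cube at (-3, -4) partially overlaps the 15×28.5 cube; clipping to the common part keeps 104.50 mm² — boundary = 41.00 mm. Overall, the cross-section is a single solid region. Total boundary length (outer) = 41.00 mm.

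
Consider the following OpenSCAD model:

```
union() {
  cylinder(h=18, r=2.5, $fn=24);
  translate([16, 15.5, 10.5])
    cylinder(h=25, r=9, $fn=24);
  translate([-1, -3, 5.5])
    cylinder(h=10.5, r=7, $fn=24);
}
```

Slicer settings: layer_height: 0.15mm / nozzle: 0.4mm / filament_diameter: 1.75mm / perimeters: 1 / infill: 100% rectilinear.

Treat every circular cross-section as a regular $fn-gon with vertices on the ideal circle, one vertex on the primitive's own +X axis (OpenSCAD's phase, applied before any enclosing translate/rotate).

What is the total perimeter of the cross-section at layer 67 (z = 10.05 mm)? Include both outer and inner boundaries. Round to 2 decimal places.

At z = 10.05 mm: the r=2.5 cylinder contributes a regular 24-gon of circumradius 2.5 (perimeter = 2·24·2.500·sin(180°/24) = 15.66 mm); the cylinder at (16, 15.5) does not reach this height (z outside [10.5, 35.5]); the cylinder at (-1, -3): section is a regular 24-gon, circumradius r=7 (perimeter = 2·24·7.000·sin(180°/24) = 43.86 mm); Taking the union: the r=2.5 cylinder lies entirely inside the r=7 cylinder at (-1, -3), so the union is just the r=7 cylinder at (-1, -3) — boundary = 43.86 mm. Overall, the cross-section is a single solid region. Total boundary length (outer) = 43.86 mm.

43.86 mm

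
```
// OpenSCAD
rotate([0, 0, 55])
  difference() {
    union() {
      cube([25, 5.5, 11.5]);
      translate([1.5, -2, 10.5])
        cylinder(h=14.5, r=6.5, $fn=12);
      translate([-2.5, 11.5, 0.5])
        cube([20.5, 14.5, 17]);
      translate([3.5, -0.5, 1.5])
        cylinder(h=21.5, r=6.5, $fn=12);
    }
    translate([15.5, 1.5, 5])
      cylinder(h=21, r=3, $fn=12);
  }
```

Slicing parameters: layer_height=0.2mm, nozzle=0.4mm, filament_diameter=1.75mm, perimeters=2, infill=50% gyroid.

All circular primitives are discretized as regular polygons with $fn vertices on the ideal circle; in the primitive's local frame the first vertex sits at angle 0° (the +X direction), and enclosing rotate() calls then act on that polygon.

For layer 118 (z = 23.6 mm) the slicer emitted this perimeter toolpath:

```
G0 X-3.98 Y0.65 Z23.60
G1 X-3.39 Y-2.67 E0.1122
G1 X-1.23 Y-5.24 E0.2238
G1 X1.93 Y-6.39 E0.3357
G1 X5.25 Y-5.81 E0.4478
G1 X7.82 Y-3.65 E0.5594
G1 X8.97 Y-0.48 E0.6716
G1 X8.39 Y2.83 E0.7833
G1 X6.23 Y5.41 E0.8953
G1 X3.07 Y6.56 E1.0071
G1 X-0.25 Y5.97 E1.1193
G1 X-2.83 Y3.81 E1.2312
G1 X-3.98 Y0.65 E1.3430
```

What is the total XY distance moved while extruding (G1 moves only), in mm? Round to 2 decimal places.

Sum the Euclidean lengths of each G1 segment: total = 40.38 mm.

40.38 mm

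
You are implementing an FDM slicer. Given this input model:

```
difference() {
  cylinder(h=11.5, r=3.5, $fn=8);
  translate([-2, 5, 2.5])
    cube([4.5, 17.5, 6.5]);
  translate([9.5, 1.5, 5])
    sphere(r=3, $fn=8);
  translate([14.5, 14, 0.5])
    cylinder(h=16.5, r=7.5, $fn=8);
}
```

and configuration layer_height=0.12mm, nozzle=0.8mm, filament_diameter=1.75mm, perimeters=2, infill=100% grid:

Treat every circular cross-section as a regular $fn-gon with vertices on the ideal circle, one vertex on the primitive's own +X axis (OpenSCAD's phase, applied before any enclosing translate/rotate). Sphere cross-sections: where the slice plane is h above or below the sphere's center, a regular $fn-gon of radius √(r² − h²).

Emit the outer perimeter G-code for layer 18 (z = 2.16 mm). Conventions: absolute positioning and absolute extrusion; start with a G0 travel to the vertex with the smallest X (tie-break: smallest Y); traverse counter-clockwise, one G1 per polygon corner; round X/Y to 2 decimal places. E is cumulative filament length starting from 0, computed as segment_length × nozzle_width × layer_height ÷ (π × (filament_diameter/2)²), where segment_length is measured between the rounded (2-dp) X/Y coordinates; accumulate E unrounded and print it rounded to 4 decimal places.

G0 X-3.50 Y0.00 Z2.16
G1 X-2.47 Y-2.47 E0.1068
G1 X0.00 Y-3.50 E0.2136
G1 X2.47 Y-2.47 E0.3204
G1 X3.50 Y0.00 E0.4272
G1 X2.47 Y2.47 E0.5341
G1 X0.00 Y3.50 E0.6409
G1 X-2.47 Y2.47 E0.7477
G1 X-3.50 Y0.00 E0.8545

At z = 2.16 mm: the r=3.5 cylinder contributes a regular 8-gon of circumradius 3.5; the cube at (-2, 5) is not intersected at this z (z outside [2.5, 9]); the r=3 sphere at (9.5, 1.5) slices to a regular 8-gon of circumradius 0.967 (√(r²−h²) with h=2.84 from center); the cylinder at (14.5, 14): section is a regular 8-gon, circumradius r=7.5; After the difference (first − rest): starting from the r=3.5 cylinder, the r=3 sphere at (9.5, 1.5) misses the remaining region (no effect); the r=7.5 cylinder at (14.5, 14) misses the remaining region (no effect) — 1 connected region. The outline is a single polygon with 8 vertices. Extrusion per mm of travel: 0.8 × 0.12 / (π × 0.875²) = 0.039912. Accumulating E over each segment gives final E = 0.8545.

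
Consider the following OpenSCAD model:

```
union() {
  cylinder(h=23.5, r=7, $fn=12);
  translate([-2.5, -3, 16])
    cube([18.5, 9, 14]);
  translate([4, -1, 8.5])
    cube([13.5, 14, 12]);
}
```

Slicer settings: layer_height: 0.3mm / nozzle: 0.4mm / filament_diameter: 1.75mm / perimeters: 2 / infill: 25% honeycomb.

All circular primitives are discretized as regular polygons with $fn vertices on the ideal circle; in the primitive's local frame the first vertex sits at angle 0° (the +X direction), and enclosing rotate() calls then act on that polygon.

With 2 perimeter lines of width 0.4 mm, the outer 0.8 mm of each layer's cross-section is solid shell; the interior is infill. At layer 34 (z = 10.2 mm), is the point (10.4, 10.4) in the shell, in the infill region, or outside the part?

infill

At z = 10.2 mm: the r=7 cylinder gives a regular 12-gon of circumradius 7 (constant along its height); the cube at (-2.5, -3) is absent (z outside [16, 30]); the 13.5×14 cube at (4, -1) contributes its full rectangle; Taking the union: the regions partially overlap (shared area 13.85 mm²), so overlapping operands fuse into one piece — 1 connected region. Overall, the cross-section is a single solid region. The nearest boundary edge runs (4.00, 13.00)→(17.50, 13.00); distance from the point to it = 2.60 mm. The point is inside the cross-section and 2.60 mm from the nearest boundary — more than the 0.8 mm shell width (2 × 0.4), so it's in the infill interior.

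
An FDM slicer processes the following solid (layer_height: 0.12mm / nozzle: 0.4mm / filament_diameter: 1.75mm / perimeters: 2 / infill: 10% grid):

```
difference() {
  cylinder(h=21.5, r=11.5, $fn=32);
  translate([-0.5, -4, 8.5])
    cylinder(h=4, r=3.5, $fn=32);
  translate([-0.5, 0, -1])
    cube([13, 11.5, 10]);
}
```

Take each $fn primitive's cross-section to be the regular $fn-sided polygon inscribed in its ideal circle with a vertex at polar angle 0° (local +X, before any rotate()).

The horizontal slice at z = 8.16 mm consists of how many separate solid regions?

At z = 8.16 mm: the r=11.5 cylinder gives a regular 32-gon of circumradius 11.5 (constant along its height); the cylinder at (-0.5, -4) is not intersected at this z (z outside [8.5, 12.5]); the cube at (-0.5, 0) is present — its section is the full 13×11.5 rectangle; Subtracting the remaining from the first: starting from the r=11.5 cylinder, the 13×11.5 cube at (-0.5, 0) partially overlaps it — only the 108.94 mm² overlap (of its 149.50 mm²) is removed, clipping the outline — 1 connected region. The result has 1 disconnected region.

1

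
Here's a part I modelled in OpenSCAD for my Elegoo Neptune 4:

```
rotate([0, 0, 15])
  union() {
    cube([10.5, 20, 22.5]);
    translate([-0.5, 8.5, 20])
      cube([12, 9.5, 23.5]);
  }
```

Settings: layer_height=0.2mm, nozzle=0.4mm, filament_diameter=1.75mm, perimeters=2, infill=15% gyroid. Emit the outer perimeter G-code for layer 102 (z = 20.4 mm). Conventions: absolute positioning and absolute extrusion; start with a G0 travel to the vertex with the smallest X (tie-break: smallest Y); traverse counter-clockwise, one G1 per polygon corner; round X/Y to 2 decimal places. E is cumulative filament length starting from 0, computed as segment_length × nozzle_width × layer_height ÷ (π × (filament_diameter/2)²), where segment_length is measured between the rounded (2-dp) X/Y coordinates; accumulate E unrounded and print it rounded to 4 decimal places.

G0 X-5.18 Y19.32 Z20.40
G1 X-4.66 Y17.39 E0.0665
G1 X-5.14 Y17.26 E0.0830
G1 X-2.68 Y8.08 E0.3991
G1 X-2.20 Y8.21 E0.4157
G1 X0.00 Y0.00 E0.6984
G1 X10.14 Y2.72 E1.0475
G1 X7.94 Y10.93 E1.3302
G1 X8.91 Y11.19 E1.3636
G1 X6.45 Y20.36 E1.6794
G1 X5.48 Y20.10 E1.7128
G1 X4.97 Y22.04 E1.7795
G1 X-5.18 Y19.32 E2.1290

At z = 20.4 mm: the cube is present — its section is the full 10.5×20 rectangle; the cube at (-0.5, 8.5) (footprint 12×9.5) is included at this height; Combining (union): the regions partially overlap (shared area 99.75 mm²), so overlapping operands fuse into one piece — 1 connected region; (whole slice rotated 15° about Z — lengths, areas and connectivity unchanged). The outline is a single polygon with 12 vertices. Extrusion per mm of travel: 0.4 × 0.2 / (π × 0.875²) = 0.033260. Accumulating E over each segment gives final E = 2.1290.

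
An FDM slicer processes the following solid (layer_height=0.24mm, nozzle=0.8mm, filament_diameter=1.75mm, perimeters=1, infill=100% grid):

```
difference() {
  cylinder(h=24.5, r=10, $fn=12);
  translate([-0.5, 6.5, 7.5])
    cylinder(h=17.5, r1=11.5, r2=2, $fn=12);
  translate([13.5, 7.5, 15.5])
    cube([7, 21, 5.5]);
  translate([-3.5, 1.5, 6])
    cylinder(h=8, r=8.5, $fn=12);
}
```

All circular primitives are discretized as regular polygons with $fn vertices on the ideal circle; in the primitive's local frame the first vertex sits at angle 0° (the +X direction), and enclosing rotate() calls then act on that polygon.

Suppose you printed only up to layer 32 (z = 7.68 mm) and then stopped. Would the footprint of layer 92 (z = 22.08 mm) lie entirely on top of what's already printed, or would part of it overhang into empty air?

Compare the two slices. At z = 7.68: the cylinder: section is a regular 12-gon, circumradius r=10 (area = (12/2)·10.000²·sin(360°/12) = 300.00 mm²); the cone at (-0.5, 6.5) (r1=11.5→r2=2) has section circumradius 11.402 here — a regular 12-gon (area = (12/2)·11.402²·sin(360°/12) = 390.04 mm²); the cube at (13.5, 7.5) does not reach this height (z outside [15.5, 21]); the r=8.5 cylinder at (-3.5, 1.5) gives a regular 12-gon of circumradius 8.5 (constant along its height) (area = (12/2)·8.500²·sin(360°/12) = 216.75 mm²); After the difference (first − rest): starting from the r=10 cylinder (300.00 mm²), the cone at (-0.5, 6.5) partially overlaps it — only the 207.61 mm² overlap (of its 390.04 mm²) is removed, clipping the outline; the r=8.5 cylinder at (-3.5, 1.5) partially overlaps it — only the 28.94 mm² overlap (of its 216.75 mm²) is removed, clipping the outline — area = 63.45 mm². At z = 22.08: the cylinder: section is a regular 12-gon, circumradius r=10 (area = (12/2)·10.000²·sin(360°/12) = 300.00 mm²); the cone at (-0.5, 6.5) (r1=11.5→r2=2) has section circumradius 3.585 here — a regular 12-gon (area = (12/2)·3.585²·sin(360°/12) = 38.56 mm²); the cube at (13.5, 7.5) is not intersected at this z (z outside [15.5, 21]); the cylinder at (-3.5, 1.5) is absent (z outside [6, 14]); Taking the first minus the rest: starting from the r=10 cylinder (300.00 mm²), the cone at (-0.5, 6.5) partially overlaps it — only the 38.09 mm² overlap (of its 38.56 mm²) is removed, clipping the outline — area = 261.91 mm². Checking containment: at z = 22.08 the cross-section extends beyond the z = 7.68 cross-section by about 198.46 mm².

part overhangs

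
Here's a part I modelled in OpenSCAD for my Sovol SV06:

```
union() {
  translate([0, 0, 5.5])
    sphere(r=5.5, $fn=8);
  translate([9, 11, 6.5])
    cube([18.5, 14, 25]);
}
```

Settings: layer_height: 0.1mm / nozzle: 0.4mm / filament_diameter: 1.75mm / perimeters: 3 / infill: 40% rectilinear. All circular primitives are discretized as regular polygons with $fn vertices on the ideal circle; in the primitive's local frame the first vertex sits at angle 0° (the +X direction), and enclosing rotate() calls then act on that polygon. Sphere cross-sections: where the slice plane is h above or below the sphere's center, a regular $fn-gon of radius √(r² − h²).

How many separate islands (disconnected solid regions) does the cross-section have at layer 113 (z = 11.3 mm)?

1

At z = 11.3 mm: the sphere is absent (|z−center|=5.800 > r=5.5); the cube at (9, 11) is present — its section is the full 18.5×14 rectangle; Merging all regions: only the 18.5×14 cube at (9, 11) is present, so the union is just that shape — 1 connected region. Overall, the cross-section is a single solid region. Island count = 1.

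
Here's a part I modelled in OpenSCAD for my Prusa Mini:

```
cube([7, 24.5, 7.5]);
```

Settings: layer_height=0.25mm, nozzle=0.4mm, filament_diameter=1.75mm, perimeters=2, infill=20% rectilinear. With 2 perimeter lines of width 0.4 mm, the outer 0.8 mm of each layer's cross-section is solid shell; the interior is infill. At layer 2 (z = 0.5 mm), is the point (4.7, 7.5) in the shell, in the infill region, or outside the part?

At z = 0.5 mm: the 7×24.5 cube contributes its full rectangle. Overall, the cross-section is a single solid region. The nearest boundary edge runs (7.00, 0.00)→(7.00, 24.50); distance from the point to it = 2.30 mm. The point is inside the cross-section and 2.30 mm from the nearest boundary — more than the 0.8 mm shell width (2 × 0.4), so it's in the infill interior.

infill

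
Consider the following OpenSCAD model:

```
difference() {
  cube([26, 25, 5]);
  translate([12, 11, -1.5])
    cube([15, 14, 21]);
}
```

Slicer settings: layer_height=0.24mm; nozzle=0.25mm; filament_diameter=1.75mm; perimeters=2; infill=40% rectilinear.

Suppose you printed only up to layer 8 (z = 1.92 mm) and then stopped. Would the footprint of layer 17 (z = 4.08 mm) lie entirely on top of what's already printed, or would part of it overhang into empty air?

Compare the two slices. At z = 1.92: the 26×25 cube contributes its full rectangle (area 650.00 mm²); the 15×14 cube at (12, 11) contributes its full rectangle (area 210.00 mm²); After the difference (first − rest): starting from the 26×25 cube (650.00 mm²), the 15×14 cube at (12, 11) partially overlaps it — only the 196.00 mm² overlap (of its 210.00 mm²) is removed, clipping the outline — area = 454.00 mm². At z = 4.08: the cube (footprint 26×25) is included at this height (area 650.00 mm²); the 15×14 cube at (12, 11) contributes its full rectangle (area 210.00 mm²); Subtracting the remaining from the first: starting from the 26×25 cube (650.00 mm²), the 15×14 cube at (12, 11) partially overlaps it — only the 196.00 mm² overlap (of its 210.00 mm²) is removed, clipping the outline — area = 454.00 mm². Checking containment: the cross-section at z = 4.08 is a subset of the cross-section at z = 1.92.

entirely on top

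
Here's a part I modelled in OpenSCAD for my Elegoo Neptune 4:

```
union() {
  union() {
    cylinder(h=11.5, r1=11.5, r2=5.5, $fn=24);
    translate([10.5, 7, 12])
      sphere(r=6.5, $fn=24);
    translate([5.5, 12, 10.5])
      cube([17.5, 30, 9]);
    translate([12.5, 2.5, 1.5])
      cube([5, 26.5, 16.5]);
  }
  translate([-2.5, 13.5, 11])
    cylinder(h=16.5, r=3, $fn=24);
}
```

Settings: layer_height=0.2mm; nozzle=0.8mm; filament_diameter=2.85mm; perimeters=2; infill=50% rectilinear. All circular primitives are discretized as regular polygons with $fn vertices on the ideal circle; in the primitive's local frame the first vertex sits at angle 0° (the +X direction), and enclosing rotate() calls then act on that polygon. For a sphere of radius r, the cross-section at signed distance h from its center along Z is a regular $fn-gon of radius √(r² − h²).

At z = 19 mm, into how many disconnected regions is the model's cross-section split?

At z = 19 mm: the cone is not intersected at this z (z outside [0, 11.5]); the sphere at (10.5, 7) is not intersected at this z (|z−center|=7.000 > r=6.5); the cube at (5.5, 12) is present — its section is the full 17.5×30 rectangle; the cube at (12.5, 2.5) is not intersected at this z (z outside [1.5, 18]); Taking the union: only the 17.5×30 cube at (5.5, 12) is present, so the union is just that shape — 1 connected region; the r=3 cylinder at (-2.5, 13.5) contributes a regular 24-gon of circumradius 3; Merging all regions: the 2 present regions are separate (no shared area or edge), so areas and boundary lengths simply add and each stays a separate island — 2 connected regions. The result has 2 disconnected regions.

2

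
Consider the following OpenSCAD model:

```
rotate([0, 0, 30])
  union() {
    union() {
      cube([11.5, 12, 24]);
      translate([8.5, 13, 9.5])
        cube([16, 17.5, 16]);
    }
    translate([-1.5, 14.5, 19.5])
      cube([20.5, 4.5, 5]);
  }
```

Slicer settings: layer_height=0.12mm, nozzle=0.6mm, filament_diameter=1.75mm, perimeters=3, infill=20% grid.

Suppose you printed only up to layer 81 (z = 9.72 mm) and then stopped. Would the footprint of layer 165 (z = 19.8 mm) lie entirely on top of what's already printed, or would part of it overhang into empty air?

Compare the two slices. At z = 9.72: the 11.5×12 cube contributes its full rectangle (area 138.00 mm²); the cube at (8.5, 13) (footprint 16×17.5) is included at this height (area 280.00 mm²); Merging all regions: the 2 present regions are separate (no shared area or edge), so areas and boundary lengths simply add and each stays a separate island — area = 418.00 mm²; the cube at (-1.5, 14.5) does not reach this height (z outside [19.5, 24.5]); Taking the union: only that combined region is present, so the union is just that shape — area = 418.00 mm²; (whole slice rotated 30° about Z — lengths, areas and connectivity unchanged). At z = 19.8: the 11.5×12 cube contributes its full rectangle (area 138.00 mm²); the cube at (8.5, 13) is present — its section is the full 16×17.5 rectangle (area 280.00 mm²); Combining (union): the 2 present regions are separate (no shared area or edge), so areas and boundary lengths simply add and each stays a separate island — area = 418.00 mm²; the cube at (-1.5, 14.5) (footprint 20.5×4.5) is included at this height (area 92.25 mm²); Merging all regions: the regions partially overlap — summed areas 510.25 mm² minus the doubly-counted overlap 47.25 mm² gives 463.00 mm² — area = 463.00 mm²; (rotated 30° about Z; rotation is an isometry so areas/perimeters/island counts are preserved). Checking containment: at z = 19.8 the cross-section extends beyond the z = 9.72 cross-section by about 45.00 mm².

part overhangs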